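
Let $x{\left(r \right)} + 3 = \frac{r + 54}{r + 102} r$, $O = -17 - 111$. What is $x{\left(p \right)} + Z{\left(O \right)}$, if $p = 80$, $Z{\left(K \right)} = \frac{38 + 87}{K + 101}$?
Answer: $\frac{125974}{2457} \approx 51.271$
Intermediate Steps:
$O = -128$
$Z{\left(K \right)} = \frac{125}{101 + K}$
$x{\left(r \right)} = -3 + \frac{r \left(54 + r\right)}{102 + r}$ ($x{\left(r \right)} = -3 + \frac{r + 54}{r + 102} r = -3 + \frac{54 + r}{102 + r} r = -3 + \frac{r \left(54 + r\right)}{102 + r}$)
$x{\left(p \right)} + Z{\left(O \right)} = \frac{-306 + 80^{2} + 51 \cdot 80}{102 + 80} + \frac{125}{101 - 128} = \frac{-306 + 6400 + 4080}{182} + \frac{125}{-27} = \frac{1}{182} \cdot 10174 + 125 \left(- \frac{1}{27}\right) = \frac{5087}{91} - \frac{125}{27} = \frac{125974}{2457}$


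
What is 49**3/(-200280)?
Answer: -117649/200280 ≈ -0.58742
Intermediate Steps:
49**3/(-200280) = 117649*(-1/200280) = -117649/200280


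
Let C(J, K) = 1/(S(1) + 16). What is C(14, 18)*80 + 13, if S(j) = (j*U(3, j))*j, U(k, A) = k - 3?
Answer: 18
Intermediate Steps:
U(k, A) = -3 + k
S(j) = 0 (S(j) = (j*(-3 + 3))*j = (j*0)*j = 0*j = 0)
C(J, K) = 1/16 (C(J, K) = 1/(0 + 16) = 1/16)
C(14, 18)*80 + 13 = (1/16)*80 + 13 = 5 + 13 = 18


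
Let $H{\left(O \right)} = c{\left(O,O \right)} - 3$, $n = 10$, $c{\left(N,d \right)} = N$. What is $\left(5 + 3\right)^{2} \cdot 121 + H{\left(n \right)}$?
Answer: $7751$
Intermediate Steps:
$H{\left(O \right)} = -3 + O$ ($H{\left(O \right)} = O - 3 = -3 + O$)
$\left(5 + 3\right)^{2} \cdot 121 + H{\left(n \right)} = \left(5 + 3\right)^{2} \cdot 121 + \left(-3 + 10\right) = 8^{2} \cdot 121 + 7 = 64 \cdot 121 + 7 = 7744 + 7 = 7751$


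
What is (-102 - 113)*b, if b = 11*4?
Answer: -9460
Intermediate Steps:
b = 44
(-102 - 113)*b = (-102 - 113)*44 = -215*44 = -9460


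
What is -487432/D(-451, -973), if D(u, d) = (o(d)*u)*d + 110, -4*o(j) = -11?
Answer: -177248/438863 ≈ -0.40388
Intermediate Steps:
o(j) = 11/4 (o(j) = -1/4*(-11) = 11/4)
D(u, d) = 110 + 11*d*u/4 (D(u, d) = (11*u/4)*d + 110 = 11*d*u/4 + 110 = 110 + 11*d*u/4)
-487432/D(-451, -973) = -487432/(110 + (11/4)*(-973)*(-451)) = -487432/(110 + 4827053/4) = -487432/4827493/4 = -487432*4/4827493 = -177248/438863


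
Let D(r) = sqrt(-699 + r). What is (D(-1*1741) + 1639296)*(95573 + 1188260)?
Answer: 2104582301568 + 2567666*I*sqrt(610) ≈ 2.1046e+12 + 6.3417e+7*I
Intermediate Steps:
(D(-1*1741) + 1639296)*(95573 + 1188260) = (sqrt(-699 - 1*1741) + 1639296)*(95573 + 1188260) = (sqrt(-699 - 1741) + 1639296)*1283833 = (sqrt(-2440) + 1639296)*1283833 = (2*I*sqrt(610) + 1639296)*1283833 = (1639296 + 2*I*sqrt(610))*1283833 = 2104582301568 + 2567666*I*sqrt(610)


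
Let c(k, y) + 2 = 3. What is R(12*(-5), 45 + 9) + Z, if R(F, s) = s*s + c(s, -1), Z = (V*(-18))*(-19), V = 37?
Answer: 15571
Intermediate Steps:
c(k, y) = 1 (c(k, y) = -2 + 3 = 1)
Z = 12654 (Z = (37*(-18))*(-19) = -666*(-19) = 12654)
R(F, s) = 1 + s² (R(F, s) = s*s + 1 = s² + 1 = 1 + s²)
R(12*(-5), 45 + 9) + Z = (1 + (45 + 9)²) + 12654 = (1 + 54²) + 12654 = (1 + 2916) + 12654 = 2917 + 12654 = 15571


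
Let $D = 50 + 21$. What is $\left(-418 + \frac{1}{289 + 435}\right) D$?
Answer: $- \frac{21486801}{724} \approx -29678.0$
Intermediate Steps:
$D = 71$
$\left(-418 + \frac{1}{289 + 435}\right) D = \left(-418 + \frac{1}{289 + 435}\right) 71 = \left(-418 + \frac{1}{724}\right) 71 = \left(- \frac{302631}{724}\right) 71 = - \frac{21486801}{724}$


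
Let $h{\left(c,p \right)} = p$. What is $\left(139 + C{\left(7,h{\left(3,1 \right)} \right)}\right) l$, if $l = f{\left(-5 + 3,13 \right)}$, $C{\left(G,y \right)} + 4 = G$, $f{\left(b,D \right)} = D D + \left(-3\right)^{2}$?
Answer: $25276$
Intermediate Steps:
$f{\left(b,D \right)} = 9 + D^{2}$ ($f{\left(b,D \right)} = D^{2} + 9 = 9 + D^{2}$)
$C{\left(G,y \right)} = -4 + G$
$l = 178$ ($l = 9 + 13^{2} = 9 + 169 = 178$)
$\left(139 + C{\left(7,h{\left(3,1 \right)} \right)}\right) l = \left(139 + \left(-4 + 7\right)\right) 178 = \left(139 + 3\right) 178 = 142 \cdot 178 = 25276$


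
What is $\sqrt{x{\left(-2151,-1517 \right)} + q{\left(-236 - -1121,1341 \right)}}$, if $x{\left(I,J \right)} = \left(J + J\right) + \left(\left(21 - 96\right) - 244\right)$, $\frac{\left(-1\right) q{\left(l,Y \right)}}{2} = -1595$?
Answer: $i \sqrt{163} \approx 12.767 i$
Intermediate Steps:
$q{\left(l,Y \right)} = 3190$ ($q{\left(l,Y \right)} = \left(-2\right) \left(-1595\right) = 3190$)
$x{\left(I,J \right)} = -319 + 2 J$ ($x{\left(I,J \right)} = 2 J - 319 = -319 + 2 J$)
$\sqrt{x{\left(-2151,-1517 \right)} + q{\left(-236 - -1121,1341 \right)}} = \sqrt{\left(-319 + 2 \left(-1517\right)\right) + 3190} = \sqrt{\left(-319 - 3034\right) + 3190} = \sqrt{-3353 + 3190} = \sqrt{-163} = i \sqrt{163}$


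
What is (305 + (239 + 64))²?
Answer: 369664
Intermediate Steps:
(305 + (239 + 64))² = (305 + 303)² = 608² = 369664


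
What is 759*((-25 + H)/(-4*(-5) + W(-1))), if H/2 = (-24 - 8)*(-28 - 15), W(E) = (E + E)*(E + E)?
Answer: 689931/8 ≈ 86241.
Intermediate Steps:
W(E) = 4*E² (W(E) = (2*E)*(2*E) = 4*E²)
H = 2752 (H = 2*((-24 - 8)*(-28 - 15)) = 2*(-32*(-43)) = 2*1376 = 2752)
759*((-25 + H)/(-4*(-5) + W(-1))) = 759*((-25 + 2752)/(-4*(-5) + 4*(-1)²)) = 759*(2727/(20 + 4*1)) = 759*(2727/(20 + 4)) = 759*(2727/24) = 759*(2727*(1/24)) = 759*(909/8) = 689931/8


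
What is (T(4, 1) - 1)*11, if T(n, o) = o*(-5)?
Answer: -66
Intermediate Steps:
T(n, o) = -5*o
(T(4, 1) - 1)*11 = (-5*1 - 1)*11 = (-5 - 1)*11 = -6*11 = -66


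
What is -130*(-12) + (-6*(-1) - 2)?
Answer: 1564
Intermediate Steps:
-130*(-12) + (-6*(-1) - 2) = 1560 + (6 - 2) = 1560 + 4 = 1564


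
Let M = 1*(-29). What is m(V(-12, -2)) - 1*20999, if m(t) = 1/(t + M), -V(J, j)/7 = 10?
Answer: -2078902/99 ≈ -20999.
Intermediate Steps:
V(J, j) = -70 (V(J, j) = -7*10 = -70)
M = -29
m(t) = 1/(-29 + t) (m(t) = 1/(t - 29) = 1/(-29 + t))
m(V(-12, -2)) - 1*20999 = 1/(-29 - 70) - 1*20999 = 1/(-99) - 20999 = -1/99 - 20999 = -2078902/99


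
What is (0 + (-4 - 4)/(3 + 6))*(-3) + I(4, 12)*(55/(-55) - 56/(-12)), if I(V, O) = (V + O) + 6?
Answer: 250/3 ≈ 83.333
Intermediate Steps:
I(V, O) = 6 + O + V (I(V, O) = (O + V) + 6 = 6 + O + V)
(0 + (-4 - 4)/(3 + 6))*(-3) + I(4, 12)*(55/(-55) - 56/(-12)) = (0 + (-4 - 4)/(3 + 6))*(-3) + (6 + 12 + 4)*(55/(-55) - 56/(-12)) = (0 - 8/9)*(-3) + 22*(55*(-1/55) - 56*(-1/12)) = (0 - 8*⅑)*(-3) + 22*(-1 + 14/3) = (0 - 8/9)*(-3) + 22*(11/3) = -8/9*(-3) + 242/3 = 8/3 + 242/3 = 250/3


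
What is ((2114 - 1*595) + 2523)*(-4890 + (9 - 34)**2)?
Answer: -17239130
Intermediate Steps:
((2114 - 1*595) + 2523)*(-4890 + (9 - 34)**2) = ((2114 - 595) + 2523)*(-4890 + (-25)**2) = (1519 + 2523)*(-4890 + 625) = 4042*(-4265) = -17239130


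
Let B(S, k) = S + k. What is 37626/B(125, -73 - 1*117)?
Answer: -37626/65 ≈ -578.86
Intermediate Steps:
37626/B(125, -73 - 1*117) = 37626/(125 + (-73 - 1*117)) = 37626/(125 + (-73 - 117)) = 37626/(125 - 190) = 37626/(-65) = 37626*(-1/65) = -37626/65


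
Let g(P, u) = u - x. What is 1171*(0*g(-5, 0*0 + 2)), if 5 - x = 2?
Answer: 0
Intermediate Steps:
x = 3 (x = 5 - 1*2 = 5 - 2 = 3)
g(P, u) = -3 + u (g(P, u) = u - 1*3 = u - 3 = -3 + u)
1171*(0*g(-5, 0*0 + 2)) = 1171*(0*(-3 + (0*0 + 2))) = 1171*(0*(-3 + (0 + 2))) = 1171*(0*(-3 + 2)) = 1171*(0*(-1)) = 1171*0 = 0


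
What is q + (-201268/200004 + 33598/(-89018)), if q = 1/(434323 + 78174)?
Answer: -1578245688827035/1140559259378973 ≈ -1.3837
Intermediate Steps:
q = 1/512497 ≈ 1.9512e-6
q + (-201268/200004 + 33598/(-89018)) = 1/512497 + (-201268/200004 + 33598/(-89018)) = 1/512497 + (-201268*1/200004 + 33598*(-1/89018)) = 1/512497 + (-50317/50001 - 16799/44509) = 1/512497 - 3079526152/2225494509 = -1578245688827035/1140559259378973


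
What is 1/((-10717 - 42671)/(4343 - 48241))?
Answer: 21949/26694 ≈ 0.82224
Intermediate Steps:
1/((-10717 - 42671)/(4343 - 48241)) = 1/(-53388/(-43898)) = 1/(-53388*(-1/43898)) = 1/(26694/21949) = 21949/26694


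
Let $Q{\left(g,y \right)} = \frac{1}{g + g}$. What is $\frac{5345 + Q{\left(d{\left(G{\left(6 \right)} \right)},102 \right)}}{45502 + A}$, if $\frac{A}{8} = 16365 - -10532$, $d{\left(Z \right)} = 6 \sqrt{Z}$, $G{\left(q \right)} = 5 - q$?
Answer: $\frac{5345}{260678} - \frac{i}{3128136} \approx 0.020504 - 3.1968 \cdot 10^{-7} i$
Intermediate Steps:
$Q{\left(g,y \right)} = \frac{1}{2 g}$
$A = 215176$ ($A = 8 \left(16365 - -10532\right) = 8 \left(16365 + 10532\right) = 8 \cdot 26897 = 215176$)
$\frac{5345 + Q{\left(d{\left(G{\left(6 \right)} \right)},102 \right)}}{45502 + A} = \frac{5345 + \frac{1}{2 \cdot 6 \sqrt{5 - 6}}}{45502 + 215176} = \frac{5345 + \frac{1}{2 \cdot 6 \sqrt{5 - 6}}}{260678} = \left(5345 + \frac{1}{2 \cdot 6 \sqrt{-1}}\right) \frac{1}{260678} = \left(5345 + \frac{1}{2 \cdot 6 i}\right) \frac{1}{260678} = \left(5345 + \frac{\left(- \frac{1}{6}\right) i}{2}\right) \frac{1}{260678} = \left(5345 - \frac{i}{12}\right) \frac{1}{260678} = \frac{5345}{260678} - \frac{i}{3128136}$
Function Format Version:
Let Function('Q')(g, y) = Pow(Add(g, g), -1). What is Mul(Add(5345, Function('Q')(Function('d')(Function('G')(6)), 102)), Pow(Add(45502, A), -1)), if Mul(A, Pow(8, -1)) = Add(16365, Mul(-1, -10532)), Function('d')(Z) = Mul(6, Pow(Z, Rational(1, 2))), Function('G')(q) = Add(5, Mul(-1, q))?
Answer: Add(Rational(5345, 260678), Mul(Rational(-1, 3128136), I)) ≈ Add(0.020504, Mul(-3.1968e-7, I))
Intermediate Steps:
Function('Q')(g, y) = Mul(Rational(1, 2), Pow(g, -1)) (Function('Q')(g, y) = Pow(Mul(2, g), -1) = Mul(Rational(1, 2), Pow(g, -1)))
A = 215176 (A = Mul(8, Add(16365, Mul(-1, -10532))) = Mul(8, Add(16365, 10532)) = Mul(8, 26897) = 215176)
Mul(Add(5345, Function('Q')(Function('d')(Function('G')(6)), 102)), Pow(Add(45502, A), -1)) = Mul(Add(5345, Mul(Rational(1, 2), Pow(Mul(6, Pow(Add(5, Mul(-1, 6)), Rational(1, 2))), -1))), Pow(Add(45502, 215176), -1)) = Mul(Add(5345, Mul(Rational(1, 2), Pow(Mul(6, Pow(Add(5, -6), Rational(1, 2))), -1))), Pow(260678, -1)) = Mul(Add(5345, Mul(Rational(1, 2), Pow(Mul(6, Pow(-1, Rational(1, 2))), -1))), Rational(1, 260678)) = Mul(Add(5345, Mul(Rational(1, 2), Pow(Mul(6, I), -1))), Rational(1, 260678)) = Mul(Add(5345, Mul(Rational(1, 2), Mul(Rational(-1, 6), I))), Rational(1, 260678)) = Mul(Add(5345, Mul(Rational(-1, 12), I)), Rational(1, 260678)) = Add(Rational(5345, 260678), Mul(Rational(-1, 3128136), I))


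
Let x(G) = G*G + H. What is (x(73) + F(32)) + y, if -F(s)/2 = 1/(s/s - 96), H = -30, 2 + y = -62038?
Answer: -5390393/95 ≈ -56741.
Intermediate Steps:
y = -62040 (y = -2 - 62038 = -62040)
x(G) = -30 + G² (x(G) = G*G - 30 = G² - 30 = -30 + G²)
F(s) = 2/95 (F(s) = -2/(s/s - 96) = -2/(1 - 96) = -2/(-95) = -2*(-1/95) = 2/95)
(x(73) + F(32)) + y = ((-30 + 73²) + 2/95) - 62040 = ((-30 + 5329) + 2/95) - 62040 = (5299 + 2/95) - 62040 = 503407/95 - 62040 = -5390393/95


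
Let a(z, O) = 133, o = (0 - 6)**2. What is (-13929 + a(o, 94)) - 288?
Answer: -14084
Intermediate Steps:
o = 36 (o = (-6)**2 = 36)
(-13929 + a(o, 94)) - 288 = (-13929 + 133) - 288 = -13796 - 288 = -14084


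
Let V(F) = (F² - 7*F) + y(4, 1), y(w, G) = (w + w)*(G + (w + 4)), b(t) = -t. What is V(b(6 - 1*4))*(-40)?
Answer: -3600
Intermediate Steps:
y(w, G) = 2*w*(4 + G + w) (y(w, G) = (2*w)*(G + (4 + w)) = (2*w)*(4 + G + w) = 2*w*(4 + G + w))
V(F) = 72 + F² - 7*F (V(F) = (F² - 7*F) + 2*4*(4 + 1 + 4) = (F² - 7*F) + 2*4*9 = (F² - 7*F) + 72 = 72 + F² - 7*F)
V(b(6 - 1*4))*(-40) = (72 + (-(6 - 1*4))² - (-7)*(6 - 1*4))*(-40) = (72 + (-(6 - 4))² - (-7)*(6 - 4))*(-40) = (72 + (-1*2)² - (-7)*2)*(-40) = (72 + (-2)² - 7*(-2))*(-40) = (72 + 4 + 14)*(-40) = 90*(-40) = -3600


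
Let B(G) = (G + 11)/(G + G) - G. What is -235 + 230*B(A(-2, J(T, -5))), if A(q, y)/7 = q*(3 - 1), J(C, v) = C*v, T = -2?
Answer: 175695/28 ≈ 6274.8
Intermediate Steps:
A(q, y) = 14*q (A(q, y) = 7*(q*(3 - 1)) = 7*(q*2) = 7*(2*q) = 14*q)
B(G) = -G + (11 + G)/(2*G) (B(G) = (11 + G)/((2*G)) - G = (11 + G)*(1/(2*G)) - G = (11 + G)/(2*G) - G = -G + (11 + G)/(2*G))
-235 + 230*B(A(-2, J(T, -5))) = -235 + 230*(½ - 14*(-2) + 11/(2*((14*(-2))))) = -235 + 230*(½ - 1*(-28) + (11/2)/(-28)) = -235 + 230*(½ + 28 + (11/2)*(-1/28)) = -235 + 230*(½ + 28 - 11/56) = -235 + 230*(1585/56) = -235 + 182275/28 = 175695/28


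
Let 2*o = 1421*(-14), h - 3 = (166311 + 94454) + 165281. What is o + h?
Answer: 416102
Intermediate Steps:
h = 426049 (h = 3 + ((166311 + 94454) + 165281) = 3 + (260765 + 165281) = 3 + 426046 = 426049)
o = -9947 (o = (1421*(-14))/2 = (1/2)*(-19894) = -9947)
o + h = -9947 + 426049 = 416102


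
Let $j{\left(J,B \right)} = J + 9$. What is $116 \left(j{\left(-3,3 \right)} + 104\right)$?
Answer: $12760$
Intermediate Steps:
$j{\left(J,B \right)} = 9 + J$
$116 \left(j{\left(-3,3 \right)} + 104\right) = 116 \left(\left(9 - 3\right) + 104\right) = 116 \left(6 + 104\right) = 116 \cdot 110 = 12760$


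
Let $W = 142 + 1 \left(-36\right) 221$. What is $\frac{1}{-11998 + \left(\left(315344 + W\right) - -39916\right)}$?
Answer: $\frac{1}{335448} \approx 2.9811 \cdot 10^{-6}$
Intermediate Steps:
$W = -7814$ ($W = 142 - 7956 = -7814$)
$\frac{1}{-11998 + \left(\left(315344 + W\right) - -39916\right)} = \frac{1}{-11998 + \left(\left(315344 - 7814\right) - -39916\right)} = \frac{1}{-11998 + \left(307530 + 39916\right)} = \frac{1}{-11998 + 347446} = \frac{1}{335448}$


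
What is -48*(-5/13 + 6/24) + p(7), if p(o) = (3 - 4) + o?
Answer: 162/13 ≈ 12.462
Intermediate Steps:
p(o) = -1 + o
-48*(-5/13 + 6/24) + p(7) = -48*(-5/13 + 6/24) + (-1 + 7) = -48*(-5*1/13 + 6*(1/24)) + 6 = -48*(-5/13 + ¼) + 6 = -48*(-7/52) + 6 = 84/13 + 6 = 162/13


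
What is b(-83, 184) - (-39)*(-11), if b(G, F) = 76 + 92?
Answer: -261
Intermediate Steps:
b(G, F) = 168
b(-83, 184) - (-39)*(-11) = 168 - (-39)*(-11) = 168 - 1*429 = 168 - 429 = -261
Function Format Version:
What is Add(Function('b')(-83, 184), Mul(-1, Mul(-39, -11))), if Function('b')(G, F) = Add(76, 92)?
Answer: -261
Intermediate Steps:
Function('b')(G, F) = 168
Add(Function('b')(-83, 184), Mul(-1, Mul(-39, -11))) = Add(168, Mul(-1, Mul(-39, -11))) = Add(168, Mul(-1, 429)) = Add(168, -429) = -261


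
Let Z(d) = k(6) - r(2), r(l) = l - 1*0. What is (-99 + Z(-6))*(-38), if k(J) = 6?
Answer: 3610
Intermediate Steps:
r(l) = l (r(l) = l + 0 = l)
Z(d) = 4 (Z(d) = 6 - 1*2 = 6 - 2 = 4)
(-99 + Z(-6))*(-38) = (-99 + 4)*(-38) = -95*(-38) = 3610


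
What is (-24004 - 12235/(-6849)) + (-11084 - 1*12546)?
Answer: -326233031/6849 ≈ -47632.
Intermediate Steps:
(-24004 - 12235/(-6849)) + (-11084 - 1*12546) = (-24004 - 12235*(-1/6849)) + (-11084 - 12546) = (-24004 + 12235/6849) - 23630 = -164391161/6849 - 23630 = -326233031/6849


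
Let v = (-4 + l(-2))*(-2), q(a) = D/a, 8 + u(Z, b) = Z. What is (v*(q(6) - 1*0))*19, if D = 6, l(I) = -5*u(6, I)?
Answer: -228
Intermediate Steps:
u(Z, b) = -8 + Z
l(I) = 10 (l(I) = -5*(-8 + 6) = -5*(-2) = 10)
q(a) = 6/a
v = -12 (v = (-4 + 10)*(-2) = 6*(-2) = -12)
(v*(q(6) - 1*0))*19 = -12*(6/6 - 1*0)*19 = -12*(6*(⅙) + 0)*19 = -12*(1 + 0)*19 = -12*1*19 = -12*19 = -228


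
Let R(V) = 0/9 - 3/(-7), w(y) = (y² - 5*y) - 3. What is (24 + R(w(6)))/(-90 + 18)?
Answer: -19/56 ≈ -0.33929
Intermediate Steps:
w(y) = -3 + y² - 5*y
R(V) = 3/7 (R(V) = 0*(⅑) - 3*(-⅐) = 0 + 3/7 = 3/7)
(24 + R(w(6)))/(-90 + 18) = (24 + 3/7)/(-90 + 18) = (171/7)/(-72) = -1/72*171/7 = -19/56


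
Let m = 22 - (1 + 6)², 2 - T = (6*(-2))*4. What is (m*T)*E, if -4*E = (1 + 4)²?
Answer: 16875/2 ≈ 8437.5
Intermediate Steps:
T = 50 (T = 2 - 6*(-2)*4 = 2 - (-12)*4 = 2 - 1*(-48) = 2 + 48 = 50)
E = -25/4 (E = -(1 + 4)²/4 = -¼*5² = -¼*25 = -25/4 ≈ -6.2500)
m = -27 (m = 22 - 1*7² = 22 - 1*49 = 22 - 49 = -27)
(m*T)*E = -27*50*(-25/4) = -1350*(-25/4) = 16875/2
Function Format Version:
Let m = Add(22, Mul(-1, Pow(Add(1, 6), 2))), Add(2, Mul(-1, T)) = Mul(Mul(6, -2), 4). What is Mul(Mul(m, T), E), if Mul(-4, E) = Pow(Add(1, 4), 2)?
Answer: Rational(16875, 2) ≈ 8437.5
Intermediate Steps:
T = 50 (T = Add(2, Mul(-1, Mul(Mul(6, -2), 4))) = Add(2, Mul(-1, Mul(-12, 4))) = Add(2, Mul(-1, -48)) = Add(2, 48) = 50)
E = Rational(-25, 4) (E = Mul(Rational(-1, 4), Pow(Add(1, 4), 2)) = Mul(Rational(-1, 4), Pow(5, 2)) = Mul(Rational(-1, 4), 25) = Rational(-25, 4) ≈ -6.2500)
m = -27 (m = Add(22, Mul(-1, Pow(7, 2))) = Add(22, Mul(-1, 49)) = Add(22, -49) = -27)
Mul(Mul(m, T), E) = Mul(Mul(-27, 50), Rational(-25, 4)) = Mul(-1350, Rational(-25, 4)) = Rational(16875, 2)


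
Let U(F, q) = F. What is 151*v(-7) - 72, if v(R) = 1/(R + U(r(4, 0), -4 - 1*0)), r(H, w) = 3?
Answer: -439/4 ≈ -109.75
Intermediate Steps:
v(R) = 1/(3 + R) (v(R) = 1/(R + 3) = 1/(3 + R))
151*v(-7) - 72 = 151/(3 - 7) - 72 = 151/(-4) - 72 = 151*(-¼) - 72 = -151/4 - 72 = -439/4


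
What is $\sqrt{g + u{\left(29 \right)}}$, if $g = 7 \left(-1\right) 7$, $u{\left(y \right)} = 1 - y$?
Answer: $i \sqrt{77} \approx 8.775 i$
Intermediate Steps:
$g = -49$ ($g = \left(-7\right) 7 = -49$)
$\sqrt{g + u{\left(29 \right)}} = \sqrt{-49 + \left(1 - 29\right)} = \sqrt{-49 - 28} = \sqrt{-77} = i \sqrt{77}$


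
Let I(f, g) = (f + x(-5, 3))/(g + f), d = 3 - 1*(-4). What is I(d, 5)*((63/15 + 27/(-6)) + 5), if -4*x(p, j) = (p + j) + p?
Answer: 329/96 ≈ 3.4271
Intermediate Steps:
x(p, j) = -p/2 - j/4 (x(p, j) = -((p + j) + p)/4 = -((j + p) + p)/4 = -(j + 2*p)/4 = -p/2 - j/4)
d = 7 (d = 3 + 4 = 7)
I(f, g) = (7/4 + f)/(f + g) (I(f, g) = (f + (-½*(-5) - ¼*3))/(g + f) = (f + (5/2 - ¾))/(f + g) = (f + 7/4)/(f + g) = (7/4 + f)/(f + g))
I(d, 5)*((63/15 + 27/(-6)) + 5) = ((7/4 + 7)/(7 + 5))*((63/15 + 27/(-6)) + 5) = ((35/4)/12)*((63*(1/15) + 27*(-⅙)) + 5) = ((1/12)*(35/4))*((21/5 - 9/2) + 5) = 35*(-3/10 + 5)/48 = (35/48)*(47/10) = 329/96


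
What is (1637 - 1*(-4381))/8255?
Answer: 6018/8255 ≈ 0.72901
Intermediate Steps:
(1637 - 1*(-4381))/8255 = (1637 + 4381)*(1/8255) = 6018*(1/8255) = 6018/8255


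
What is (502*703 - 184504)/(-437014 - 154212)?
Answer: -4953/17389 ≈ -0.28484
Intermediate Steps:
(502*703 - 184504)/(-437014 - 154212) = (352906 - 184504)/(-591226) = 168402*(-1/591226) = -4953/17389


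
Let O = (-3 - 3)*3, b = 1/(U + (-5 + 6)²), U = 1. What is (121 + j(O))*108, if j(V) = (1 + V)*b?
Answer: 12150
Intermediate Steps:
b = ½ (b = 1/(1 + (-5 + 6)²) = 1/(1 + 1²) = 1/(1 + 1) = 1/2 = ½ ≈ 0.50000)
O = -18 (O = -6*3 = -18)
j(V) = ½ + V/2 (j(V) = (1 + V)*(½) = ½ + V/2)
(121 + j(O))*108 = (121 + (½ + (½)*(-18)))*108 = (121 + (½ - 9))*108 = (121 - 17/2)*108 = (225/2)*108 = 12150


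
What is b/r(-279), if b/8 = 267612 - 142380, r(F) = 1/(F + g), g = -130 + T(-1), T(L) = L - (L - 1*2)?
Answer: -407755392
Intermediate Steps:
T(L) = 2 (T(L) = L - (L - 2) = L - (-2 + L) = L + (2 - L) = 2)
g = -128 (g = -130 + 2 = -128)
r(F) = 1/(-128 + F) (r(F) = 1/(F - 128) = 1/(-128 + F))
b = 1001856 (b = 8*(267612 - 142380) = 8*125232 = 1001856)
b/r(-279) = 1001856/(1/(-128 - 279)) = 1001856/(1/(-407)) = 1001856/(-1/407) = 1001856*(-407) = -407755392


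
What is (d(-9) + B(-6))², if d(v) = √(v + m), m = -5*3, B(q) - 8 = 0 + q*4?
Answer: 232 - 64*I*√6 ≈ 232.0 - 156.77*I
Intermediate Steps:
B(q) = 8 + 4*q (B(q) = 8 + (0 + q*4) = 8 + (0 + 4*q) = 8 + 4*q)
m = -15
d(v) = √(-15 + v) (d(v) = √(v - 15) = √(-15 + v))
(d(-9) + B(-6))² = (√(-15 - 9) + (8 + 4*(-6)))² = (√(-24) + (8 - 24))² = (2*I*√6 - 16)² = (-16 + 2*I*√6)²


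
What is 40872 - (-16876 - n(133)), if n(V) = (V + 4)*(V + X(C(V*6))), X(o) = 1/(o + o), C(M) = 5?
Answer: 759827/10 ≈ 75983.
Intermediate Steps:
X(o) = 1/(2*o)
n(V) = (4 + V)*(⅒ + V) (n(V) = (V + 4)*(V + (½)/5) = (4 + V)*(V + (½)*(⅕)) = (4 + V)*(V + ⅒) = (4 + V)*(⅒ + V))
40872 - (-16876 - n(133)) = 40872 - (-16876 - (⅖ + 133² + (41/10)*133)) = 40872 - (-16876 - (⅖ + 17689 + 5453/10)) = 40872 - (-16876 - 1*182347/10) = 40872 - (-16876 - 182347/10) = 40872 - 1*(-351107/10) = 40872 + 351107/10 = 759827/10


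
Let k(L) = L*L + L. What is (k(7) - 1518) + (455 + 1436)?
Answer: 429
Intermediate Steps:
k(L) = L + L² (k(L) = L² + L = L + L²)
(k(7) - 1518) + (455 + 1436) = (7*(1 + 7) - 1518) + (455 + 1436) = (7*8 - 1518) + 1891 = (56 - 1518) + 1891 = -1462 + 1891 = 429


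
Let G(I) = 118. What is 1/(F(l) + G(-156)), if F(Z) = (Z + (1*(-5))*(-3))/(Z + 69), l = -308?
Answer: 239/28495 ≈ 0.0083874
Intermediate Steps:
F(Z) = (15 + Z)/(69 + Z) (F(Z) = (Z - 5*(-3))/(69 + Z) = (Z + 15)/(69 + Z) = (15 + Z)/(69 + Z))
1/(F(l) + G(-156)) = 1/((15 - 308)/(69 - 308) + 118) = 1/(-293/(-239) + 118) = 1/(-1/239*(-293) + 118) = 1/(293/239 + 118) = 1/(28495/239) = 239/28495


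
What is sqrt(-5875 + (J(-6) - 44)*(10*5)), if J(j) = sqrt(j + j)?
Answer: 5*sqrt(-323 + 4*I*sqrt(3)) ≈ 0.96368 + 89.866*I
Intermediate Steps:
J(j) = sqrt(2)*sqrt(j) (J(j) = sqrt(2*j) = sqrt(2)*sqrt(j))
sqrt(-5875 + (J(-6) - 44)*(10*5)) = sqrt(-5875 + (sqrt(2)*sqrt(-6) - 44)*(10*5)) = sqrt(-5875 + (sqrt(2)*(I*sqrt(6)) - 44)*50) = sqrt(-5875 + (2*I*sqrt(3) - 44)*50) = sqrt(-5875 + (-44 + 2*I*sqrt(3))*50) = sqrt(-5875 + (-2200 + 100*I*sqrt(3))) = sqrt(-8075 + 100*I*sqrt(3))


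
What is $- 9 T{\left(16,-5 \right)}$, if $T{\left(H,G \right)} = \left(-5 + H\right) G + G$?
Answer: $540$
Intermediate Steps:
$T{\left(H,G \right)} = G + G \left(-5 + H\right)$ ($T{\left(H,G \right)} = G \left(-5 + H\right) + G = G + G \left(-5 + H\right)$)
$- 9 T{\left(16,-5 \right)} = - 9 \left(- 5 \left(-4 + 16\right)\right) = - 9 \left(\left(-5\right) 12\right) = \left(-9\right) \left(-60\right) = 540$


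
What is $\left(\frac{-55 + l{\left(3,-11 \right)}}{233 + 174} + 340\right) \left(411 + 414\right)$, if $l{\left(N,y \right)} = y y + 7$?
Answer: $\frac{10383975}{37} \approx 2.8065 \cdot 10^{5}$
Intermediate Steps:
$l{\left(N,y \right)} = 7 + y^{2}$ ($l{\left(N,y \right)} = y^{2} + 7 = 7 + y^{2}$)
$\left(\frac{-55 + l{\left(3,-11 \right)}}{233 + 174} + 340\right) \left(411 + 414\right) = \left(\frac{-55 + \left(7 + \left(-11\right)^{2}\right)}{233 + 174} + 340\right) \left(411 + 414\right) = \left(\frac{-55 + \left(7 + 121\right)}{407} + 340\right) 825 = \left(\left(-55 + 128\right) \frac{1}{407} + 340\right) 825 = \left(73 \cdot \frac{1}{407} + 340\right) 825 = \left(\frac{73}{407} + 340\right) 825 = \frac{138453}{407} \cdot 825 = \frac{10383975}{37}$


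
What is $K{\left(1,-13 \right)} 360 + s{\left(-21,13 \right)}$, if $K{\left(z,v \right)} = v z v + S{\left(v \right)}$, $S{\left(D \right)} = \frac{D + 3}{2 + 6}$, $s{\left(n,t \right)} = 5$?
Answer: $60395$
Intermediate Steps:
$S{\left(D \right)} = \frac{3}{8} + \frac{D}{8}$ ($S{\left(D \right)} = \frac{3 + D}{8} = \left(3 + D\right) \frac{1}{8} = \frac{3}{8} + \frac{D}{8}$)
$K{\left(z,v \right)} = \frac{3}{8} + \frac{v}{8} + z v^{2}$ ($K{\left(z,v \right)} = v z v + \left(\frac{3}{8} + \frac{v}{8}\right) = z v^{2} + \left(\frac{3}{8} + \frac{v}{8}\right) = \frac{3}{8} + \frac{v}{8} + z v^{2}$)
$K{\left(1,-13 \right)} 360 + s{\left(-21,13 \right)} = \left(\frac{3}{8} + \frac{1}{8} \left(-13\right) + 1 \left(-13\right)^{2}\right) 360 + 5 = \left(\frac{3}{8} - \frac{13}{8} + 1 \cdot 169\right) 360 + 5 = \left(\frac{3}{8} - \frac{13}{8} + 169\right) 360 + 5 = \frac{671}{4} \cdot 360 + 5 = 60390 + 5 = 60395$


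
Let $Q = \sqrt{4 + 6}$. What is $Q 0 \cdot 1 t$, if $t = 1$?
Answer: $0$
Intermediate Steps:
$Q = \sqrt{10} \approx 3.1623$
$Q 0 \cdot 1 t = \sqrt{10} \cdot 0 \cdot 1 \cdot 1 = \sqrt{10} \cdot 0 \cdot 1 = \sqrt{10} \cdot 0 = 0$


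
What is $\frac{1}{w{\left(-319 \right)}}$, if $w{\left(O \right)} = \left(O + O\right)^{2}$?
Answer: $\frac{1}{407044} \approx 2.4567 \cdot 10^{-6}$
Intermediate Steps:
$w{\left(O \right)} = 4 O^{2}$ ($w{\left(O \right)} = \left(2 O\right)^{2} = 4 O^{2}$)
$\frac{1}{w{\left(-319 \right)}} = \frac{1}{4 \left(-319\right)^{2}} = \frac{1}{4 \cdot 101761} = \frac{1}{407044}$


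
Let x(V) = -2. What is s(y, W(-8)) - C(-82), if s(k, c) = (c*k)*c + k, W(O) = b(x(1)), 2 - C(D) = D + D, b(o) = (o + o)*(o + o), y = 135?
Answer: 34529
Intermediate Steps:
b(o) = 4*o² (b(o) = (2*o)*(2*o) = 4*o²)
C(D) = 2 - 2*D (C(D) = 2 - (D + D) = 2 - 2*D)
W(O) = 16 (W(O) = 4*(-2)² = 4*4 = 16)
s(k, c) = k + k*c² (s(k, c) = k*c² + k = k + k*c²)
s(y, W(-8)) - C(-82) = 135*(1 + 16²) - (2 - 2*(-82)) = 135*(1 + 256) - (2 + 164) = 135*257 - 1*166 = 34695 - 166 = 34529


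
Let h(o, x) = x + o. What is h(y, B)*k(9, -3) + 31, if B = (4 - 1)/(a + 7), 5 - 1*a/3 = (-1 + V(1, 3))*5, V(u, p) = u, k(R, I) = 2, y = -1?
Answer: 322/11 ≈ 29.273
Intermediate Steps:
a = 15 (a = 15 - 3*(-1 + 1)*5 = 15 - 0*5 = 15 - 3*0 = 15 + 0 = 15)
B = 3/22 (B = (4 - 1)/(15 + 7) = 3/22 ≈ 0.13636)
h(o, x) = o + x
h(y, B)*k(9, -3) + 31 = (-1 + 3/22)*2 + 31 = -19/22*2 + 31 = -19/11 + 31 = 322/11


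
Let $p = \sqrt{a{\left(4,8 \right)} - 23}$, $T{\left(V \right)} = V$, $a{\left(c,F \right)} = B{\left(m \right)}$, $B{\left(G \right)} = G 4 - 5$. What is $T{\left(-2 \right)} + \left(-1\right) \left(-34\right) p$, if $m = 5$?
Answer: $-2 + 68 i \sqrt{2} \approx -2.0 + 96.167 i$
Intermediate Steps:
$B{\left(G \right)} = -5 + 4 G$ ($B{\left(G \right)} = 4 G - 5 = -5 + 4 G$)
$a{\left(c,F \right)} = 15$ ($a{\left(c,F \right)} = -5 + 4 \cdot 5 = -5 + 20 = 15$)
$p = 2 i \sqrt{2}$ ($p = \sqrt{15 - 23} = \sqrt{-8} = 2 i \sqrt{2} \approx 2.8284 i$)
$T{\left(-2 \right)} + \left(-1\right) \left(-34\right) p = -2 + \left(-1\right) \left(-34\right) 2 i \sqrt{2} = -2 + 34 \cdot 2 i \sqrt{2} = -2 + 68 i \sqrt{2}$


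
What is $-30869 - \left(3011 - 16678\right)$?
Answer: $-17202$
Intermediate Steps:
$-30869 - \left(3011 - 16678\right) = -30869 - -13667 = -30869 + 13667 = -17202$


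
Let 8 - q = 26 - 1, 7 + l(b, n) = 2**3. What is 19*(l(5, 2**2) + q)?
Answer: -304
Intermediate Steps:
l(b, n) = 1 (l(b, n) = -7 + 2**3 = -7 + 8 = 1)
q = -17 (q = 8 - (26 - 1) = 8 - 1*25 = 8 - 25 = -17)
19*(l(5, 2**2) + q) = 19*(1 - 17) = 19*(-16) = -304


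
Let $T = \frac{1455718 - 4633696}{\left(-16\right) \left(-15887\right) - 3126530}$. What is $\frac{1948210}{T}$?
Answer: $\frac{932652935830}{529663} \approx 1.7608 \cdot 10^{6}$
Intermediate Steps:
$T = \frac{529663}{478723}$ ($T = - \frac{3177978}{254192 - 3126530} = - \frac{3177978}{-2872338} = \left(-3177978\right) \left(- \frac{1}{2872338}\right) = \frac{529663}{478723} \approx 1.1064$)
$\frac{1948210}{T} = \frac{1948210}{\frac{529663}{478723}} = 1948210 \cdot \frac{478723}{529663} = \frac{932652935830}{529663}$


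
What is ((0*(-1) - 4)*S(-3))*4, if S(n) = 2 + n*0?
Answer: -32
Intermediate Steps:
S(n) = 2 (S(n) = 2 + 0 = 2)
((0*(-1) - 4)*S(-3))*4 = ((0*(-1) - 4)*2)*4 = ((0 - 4)*2)*4 = -4*2*4 = -8*4 = -32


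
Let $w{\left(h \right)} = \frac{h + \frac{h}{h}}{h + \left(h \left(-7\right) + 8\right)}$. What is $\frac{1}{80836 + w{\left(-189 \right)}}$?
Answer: $\frac{571}{46157262} \approx 1.2371 \cdot 10^{-5}$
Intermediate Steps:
$w{\left(h \right)} = \frac{1 + h}{8 - 6 h}$ ($w{\left(h \right)} = \frac{h + 1}{h - \left(-8 + 7 h\right)} = \frac{1 + h}{h - \left(-8 + 7 h\right)} = \frac{1 + h}{8 - 6 h}$)
$\frac{1}{80836 + w{\left(-189 \right)}} = \frac{1}{80836 + \frac{-1 - -189}{2 \left(-4 + 3 \left(-189\right)\right)}} = \frac{1}{80836 + \frac{-1 + 189}{2 \left(-4 - 567\right)}} = \frac{1}{80836 + \frac{1}{2} \frac{1}{-571} \cdot 188} = \frac{1}{80836 + \frac{1}{2} \left(- \frac{1}{571}\right) 188} = \frac{1}{80836 - \frac{94}{571}} = \frac{1}{\frac{46157262}{571}} = \frac{571}{46157262}$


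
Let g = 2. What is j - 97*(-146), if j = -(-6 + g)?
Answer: 14166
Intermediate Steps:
j = 4 (j = -(-6 + 2) = -1*(-4) = 4)
j - 97*(-146) = 4 - 97*(-146) = 4 + 14162 = 14166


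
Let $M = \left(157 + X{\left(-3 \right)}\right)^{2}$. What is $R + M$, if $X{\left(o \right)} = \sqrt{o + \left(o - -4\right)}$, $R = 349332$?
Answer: $373979 + 314 i \sqrt{2} \approx 3.7398 \cdot 10^{5} + 444.06 i$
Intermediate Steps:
$X{\left(o \right)} = \sqrt{4 + 2 o}$ ($X{\left(o \right)} = \sqrt{o + \left(o + 4\right)} = \sqrt{o + \left(4 + o\right)} = \sqrt{4 + 2 o}$)
$M = \left(157 + i \sqrt{2}\right)^{2}$ ($M = \left(157 + \sqrt{4 + 2 \left(-3\right)}\right)^{2} = \left(157 + \sqrt{4 - 6}\right)^{2} = \left(157 + \sqrt{-2}\right)^{2} = \left(157 + i \sqrt{2}\right)^{2} \approx 24647.0 + 444.1 i$)
$R + M = 349332 + \left(157 + i \sqrt{2}\right)^{2}$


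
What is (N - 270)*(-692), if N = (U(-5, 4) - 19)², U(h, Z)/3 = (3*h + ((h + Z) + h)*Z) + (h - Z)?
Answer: -18198908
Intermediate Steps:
U(h, Z) = -3*Z + 12*h + 3*Z*(Z + 2*h) (U(h, Z) = 3*((3*h + ((h + Z) + h)*Z) + (h - Z)) = 3*((3*h + ((Z + h) + h)*Z) + (h - Z)) = 3*((3*h + (Z + 2*h)*Z) + (h - Z)) = 3*((3*h + Z*(Z + 2*h)) + (h - Z)) = 3*(-Z + 4*h + Z*(Z + 2*h)) = -3*Z + 12*h + 3*Z*(Z + 2*h))
N = 26569 (N = ((-3*4 + 3*4² + 12*(-5) + 6*4*(-5)) - 19)² = ((-12 + 3*16 - 60 - 120) - 19)² = ((-12 + 48 - 60 - 120) - 19)² = (-144 - 19)² = (-163)² = 26569)
(N - 270)*(-692) = (26569 - 270)*(-692) = 26299*(-692) = -18198908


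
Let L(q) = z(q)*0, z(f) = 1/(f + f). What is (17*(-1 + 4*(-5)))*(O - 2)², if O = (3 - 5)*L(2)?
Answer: -1428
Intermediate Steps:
z(f) = 1/(2*f)
L(q) = 0 (L(q) = (1/(2*q))*0 = 0)
O = 0 (O = (3 - 5)*0 = -2*0 = 0)
(17*(-1 + 4*(-5)))*(O - 2)² = (17*(-1 + 4*(-5)))*(0 - 2)² = (17*(-1 - 20))*(-2)² = (17*(-21))*4 = -357*4 = -1428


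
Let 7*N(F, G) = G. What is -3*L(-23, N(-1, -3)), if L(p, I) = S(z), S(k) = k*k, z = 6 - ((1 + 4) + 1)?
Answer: 0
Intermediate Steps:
z = 0 (z = 6 - (5 + 1) = 6 - 1*6 = 6 - 6 = 0)
N(F, G) = G/7
S(k) = k²
L(p, I) = 0 (L(p, I) = 0² = 0)
-3*L(-23, N(-1, -3)) = -3*0 = 0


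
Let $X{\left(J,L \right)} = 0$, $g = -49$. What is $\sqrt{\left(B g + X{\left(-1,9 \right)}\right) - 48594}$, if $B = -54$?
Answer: $2 i \sqrt{11487} \approx 214.35 i$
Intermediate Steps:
$\sqrt{\left(B g + X{\left(-1,9 \right)}\right) - 48594} = \sqrt{\left(\left(-54\right) \left(-49\right) + 0\right) - 48594} = \sqrt{\left(2646 + 0\right) - 48594} = \sqrt{2646 - 48594} = \sqrt{-45948} = 2 i \sqrt{11487}$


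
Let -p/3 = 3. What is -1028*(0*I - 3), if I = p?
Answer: 3084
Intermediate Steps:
p = -9 (p = -3*3 = -9)
I = -9
-1028*(0*I - 3) = -1028*(0*(-9) - 3) = -1028*(0 - 3) = -1028*(-3) = 3084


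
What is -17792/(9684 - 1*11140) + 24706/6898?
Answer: 4959411/313859 ≈ 15.801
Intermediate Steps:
-17792/(9684 - 1*11140) + 24706/6898 = -17792/(9684 - 11140) + 24706*(1/6898) = -17792/(-1456) + 12353/3449 = -17792*(-1/1456) + 12353/3449 = 1112/91 + 12353/3449 = 4959411/313859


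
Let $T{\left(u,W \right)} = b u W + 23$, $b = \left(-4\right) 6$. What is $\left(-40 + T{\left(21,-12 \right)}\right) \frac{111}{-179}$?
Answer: $- \frac{669441}{179} \approx -3739.9$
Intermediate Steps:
$b = -24$
$T{\left(u,W \right)} = 23 - 24 W u$ ($T{\left(u,W \right)} = - 24 u W + 23 = - 24 W u + 23 = 23 - 24 W u$)
$\left(-40 + T{\left(21,-12 \right)}\right) \frac{111}{-179} = \left(-40 - \left(-23 - 6048\right)\right) \frac{111}{-179} = \left(-40 + \left(23 + 6048\right)\right) 111 \left(- \frac{1}{179}\right) = \left(-40 + 6071\right) \left(- \frac{111}{179}\right) = 6031 \left(- \frac{111}{179}\right) = - \frac{669441}{179}$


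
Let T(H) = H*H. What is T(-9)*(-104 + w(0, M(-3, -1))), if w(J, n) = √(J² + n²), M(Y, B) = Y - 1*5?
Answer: -7776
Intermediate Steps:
M(Y, B) = -5 + Y (M(Y, B) = Y - 5 = -5 + Y)
T(H) = H²
T(-9)*(-104 + w(0, M(-3, -1))) = (-9)²*(-104 + √(0² + (-5 - 3)²)) = 81*(-104 + √(0 + (-8)²)) = 81*(-104 + √(0 + 64)) = 81*(-104 + √64) = 81*(-104 + 8) = 81*(-96) = -7776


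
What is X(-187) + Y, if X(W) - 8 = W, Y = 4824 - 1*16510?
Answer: -11865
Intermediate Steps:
Y = -11686 (Y = 4824 - 16510 = -11686)
X(W) = 8 + W
X(-187) + Y = (8 - 187) - 11686 = -179 - 11686 = -11865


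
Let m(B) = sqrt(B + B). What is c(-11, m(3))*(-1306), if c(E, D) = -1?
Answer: 1306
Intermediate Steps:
m(B) = sqrt(2)*sqrt(B) (m(B) = sqrt(2*B) = sqrt(2)*sqrt(B))
c(-11, m(3))*(-1306) = -1*(-1306) = 1306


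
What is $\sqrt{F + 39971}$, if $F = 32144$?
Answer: $\sqrt{72115} \approx 268.54$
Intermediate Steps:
$\sqrt{F + 39971} = \sqrt{32144 + 39971} = \sqrt{72115}$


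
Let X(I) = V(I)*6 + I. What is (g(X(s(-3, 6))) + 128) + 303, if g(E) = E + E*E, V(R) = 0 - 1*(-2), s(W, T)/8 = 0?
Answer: 587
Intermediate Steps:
s(W, T) = 0 (s(W, T) = 8*0 = 0)
V(R) = 2 (V(R) = 0 + 2 = 2)
X(I) = 12 + I (X(I) = 2*6 + I = 12 + I)
g(E) = E + E²
(g(X(s(-3, 6))) + 128) + 303 = ((12 + 0)*(1 + (12 + 0)) + 128) + 303 = (12*(1 + 12) + 128) + 303 = (12*13 + 128) + 303 = (156 + 128) + 303 = 284 + 303 = 587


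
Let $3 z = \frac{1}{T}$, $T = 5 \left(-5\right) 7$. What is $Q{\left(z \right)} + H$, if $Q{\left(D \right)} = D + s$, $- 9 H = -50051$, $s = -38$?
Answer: $\frac{8699072}{1575} \approx 5523.2$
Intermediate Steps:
$T = -175$ ($T = \left(-25\right) 7 = -175$)
$H = \frac{50051}{9}$ ($H = \left(- \frac{1}{9}\right) \left(-50051\right) = \frac{50051}{9} \approx 5561.2$)
$z = - \frac{1}{525}$ ($z = \frac{1}{3 \left(-175\right)} = \frac{1}{3} \left(- \frac{1}{175}\right) = - \frac{1}{525} \approx -0.0019048$)
$Q{\left(D \right)} = -38 + D$ ($Q{\left(D \right)} = D - 38 = -38 + D$)
$Q{\left(z \right)} + H = \left(-38 - \frac{1}{525}\right) + \frac{50051}{9} = - \frac{19951}{525} + \frac{50051}{9} = \frac{8699072}{1575}$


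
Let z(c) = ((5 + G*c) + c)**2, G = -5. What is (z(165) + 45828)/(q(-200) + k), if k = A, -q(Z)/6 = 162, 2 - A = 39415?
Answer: -474853/40385 ≈ -11.758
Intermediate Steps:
A = -39413 (A = 2 - 1*39415 = 2 - 39415 = -39413)
q(Z) = -972 (q(Z) = -6*162 = -972)
z(c) = (5 - 4*c)**2 (z(c) = ((5 - 5*c) + c)**2 = (5 - 4*c)**2)
k = -39413
(z(165) + 45828)/(q(-200) + k) = ((5 - 4*165)**2 + 45828)/(-972 - 39413) = ((5 - 660)**2 + 45828)/(-40385) = ((-655)**2 + 45828)*(-1/40385) = (429025 + 45828)*(-1/40385) = 474853*(-1/40385) = -474853/40385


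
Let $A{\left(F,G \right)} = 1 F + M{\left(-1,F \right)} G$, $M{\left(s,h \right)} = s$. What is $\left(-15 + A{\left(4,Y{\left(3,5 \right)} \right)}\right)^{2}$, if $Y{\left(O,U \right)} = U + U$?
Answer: $441$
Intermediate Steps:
$Y{\left(O,U \right)} = 2 U$
$A{\left(F,G \right)} = F - G$ ($A{\left(F,G \right)} = 1 F - G = F - G$)
$\left(-15 + A{\left(4,Y{\left(3,5 \right)} \right)}\right)^{2} = \left(-15 + \left(4 - 2 \cdot 5\right)\right)^{2} = \left(-15 + \left(4 - 10\right)\right)^{2} = \left(-15 - 6\right)^{2} = \left(-21\right)^{2} = 441$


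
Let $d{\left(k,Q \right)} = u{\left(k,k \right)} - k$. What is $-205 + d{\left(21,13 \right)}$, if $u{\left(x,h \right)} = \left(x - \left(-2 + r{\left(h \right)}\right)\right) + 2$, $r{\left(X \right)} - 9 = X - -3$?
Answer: $-234$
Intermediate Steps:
$r{\left(X \right)} = 12 + X$ ($r{\left(X \right)} = 9 + \left(X - -3\right) = 9 + \left(X + 3\right) = 9 + \left(3 + X\right) = 12 + X$)
$u{\left(x,h \right)} = -8 + x - h$ ($u{\left(x,h \right)} = \left(x - \left(10 + h\right)\right) + 2 = \left(-10 + x - h\right) + 2 = -8 + x - h$)
$d{\left(k,Q \right)} = -8 - k$ ($d{\left(k,Q \right)} = \left(-8 + k - k\right) - k = -8 - k$)
$-205 + d{\left(21,13 \right)} = -205 - 29 = -234$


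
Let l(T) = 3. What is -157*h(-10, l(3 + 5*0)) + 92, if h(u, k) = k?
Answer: -379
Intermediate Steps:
-157*h(-10, l(3 + 5*0)) + 92 = -157*3 + 92 = -471 + 92 = -379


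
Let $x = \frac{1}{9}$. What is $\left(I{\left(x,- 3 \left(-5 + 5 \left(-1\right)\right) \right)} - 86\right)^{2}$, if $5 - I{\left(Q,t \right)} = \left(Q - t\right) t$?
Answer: $\frac{5987809}{9} \approx 6.6531 \cdot 10^{5}$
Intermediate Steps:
$x = \frac{1}{9} \approx 0.11111$
$I{\left(Q,t \right)} = 5 - t \left(Q - t\right)$ ($I{\left(Q,t \right)} = 5 - \left(Q - t\right) t = 5 - t \left(Q - t\right)$)
$\left(I{\left(x,- 3 \left(-5 + 5 \left(-1\right)\right) \right)} - 86\right)^{2} = \left(\left(5 + \left(- 3 \left(-5 + 5 \left(-1\right)\right)\right)^{2} - \frac{\left(-3\right) \left(-5 + 5 \left(-1\right)\right)}{9}\right) - 86\right)^{2} = \left(\left(5 + \left(- 3 \left(-5 - 5\right)\right)^{2} - \frac{\left(-3\right) \left(-5 - 5\right)}{9}\right) - 86\right)^{2} = \left(\left(5 + \left(\left(-3\right) \left(-10\right)\right)^{2} - \frac{\left(-3\right) \left(-10\right)}{9}\right) - 86\right)^{2} = \left(\left(5 + 30^{2} - \frac{1}{9} \cdot 30\right) - 86\right)^{2} = \left(\left(5 + 900 - \frac{10}{3}\right) - 86\right)^{2} = \left(\frac{2705}{3} - 86\right)^{2} = \left(\frac{2447}{3}\right)^{2} = \frac{5987809}{9}$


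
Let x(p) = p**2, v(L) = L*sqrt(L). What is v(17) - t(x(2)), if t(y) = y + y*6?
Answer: -28 + 17*sqrt(17) ≈ 42.093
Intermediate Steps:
v(L) = L**(3/2)
t(y) = 7*y (t(y) = y + 6*y = 7*y)
v(17) - t(x(2)) = 17**(3/2) - 7*2**2 = 17*sqrt(17) - 7*4 = 17*sqrt(17) - 1*28 = 17*sqrt(17) - 28 = -28 + 17*sqrt(17)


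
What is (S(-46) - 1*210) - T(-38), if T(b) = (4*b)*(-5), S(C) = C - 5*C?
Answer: -786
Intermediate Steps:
S(C) = -4*C
T(b) = -20*b
(S(-46) - 1*210) - T(-38) = (-4*(-46) - 1*210) - (-20)*(-38) = (184 - 210) - 1*760 = -26 - 760 = -786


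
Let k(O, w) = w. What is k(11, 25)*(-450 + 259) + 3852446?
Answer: 3847671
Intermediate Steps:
k(11, 25)*(-450 + 259) + 3852446 = 25*(-450 + 259) + 3852446 = 25*(-191) + 3852446 = -4775 + 3852446 = 3847671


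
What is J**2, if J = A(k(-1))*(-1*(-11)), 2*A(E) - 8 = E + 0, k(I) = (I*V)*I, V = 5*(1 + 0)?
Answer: 20449/4 ≈ 5112.3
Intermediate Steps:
V = 5 (V = 5*1 = 5)
k(I) = 5*I**2 (k(I) = (I*5)*I = (5*I)*I = 5*I**2)
A(E) = 4 + E/2 (A(E) = 4 + (E + 0)/2 = 4 + E/2)
J = 143/2 (J = (4 + (5*(-1)**2)/2)*(-1*(-11)) = (4 + (5*1)/2)*11 = (4 + (1/2)*5)*11 = (4 + 5/2)*11 = (13/2)*11 = 143/2 ≈ 71.500)
J**2 = (143/2)**2 = 20449/4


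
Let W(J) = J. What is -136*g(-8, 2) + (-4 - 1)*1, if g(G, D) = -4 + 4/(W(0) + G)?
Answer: 607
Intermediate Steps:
g(G, D) = -4 + 4/G (g(G, D) = -4 + 4/(0 + G) = -4 + 4/G)
-136*g(-8, 2) + (-4 - 1)*1 = -136*(-4 + 4/(-8)) + (-4 - 1)*1 = -136*(-4 + 4*(-⅛)) - 5*1 = -136*(-4 - ½) - 5 = -136*(-9/2) - 5 = 612 - 5 = 607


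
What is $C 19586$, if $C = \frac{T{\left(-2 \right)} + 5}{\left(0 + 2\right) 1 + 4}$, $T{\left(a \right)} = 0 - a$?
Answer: $\frac{68551}{3} \approx 22850.0$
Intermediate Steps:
$T{\left(a \right)} = - a$
$C = \frac{7}{6}$ ($C = \frac{\left(-1\right) \left(-2\right) + 5}{\left(0 + 2\right) 1 + 4} = \frac{2 + 5}{2 \cdot 1 + 4} = \frac{7}{2 + 4} = \frac{7}{6} \approx 1.1667$)
$C 19586 = \frac{7}{6} \cdot 19586 = \frac{68551}{3}$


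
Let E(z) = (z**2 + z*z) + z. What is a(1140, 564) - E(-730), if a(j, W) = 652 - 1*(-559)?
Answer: -1063859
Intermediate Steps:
E(z) = z + 2*z**2 (E(z) = (z**2 + z**2) + z = 2*z**2 + z = z + 2*z**2)
a(j, W) = 1211 (a(j, W) = 652 + 559 = 1211)
a(1140, 564) - E(-730) = 1211 - (-730)*(1 + 2*(-730)) = 1211 - (-730)*(1 - 1460) = 1211 - (-730)*(-1459) = 1211 - 1*1065070 = 1211 - 1065070 = -1063859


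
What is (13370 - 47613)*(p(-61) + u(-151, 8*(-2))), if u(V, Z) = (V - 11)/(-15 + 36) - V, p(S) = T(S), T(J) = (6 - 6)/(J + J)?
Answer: -34345729/7 ≈ -4.9065e+6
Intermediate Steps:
T(J) = 0 (T(J) = 0/((2*J)) = 0*(1/(2*J)) = 0)
p(S) = 0
u(V, Z) = -11/21 - 20*V/21 (u(V, Z) = (-11 + V)/21 - V = (-11 + V)*(1/21) - V = (-11/21 + V/21) - V = -11/21 - 20*V/21)
(13370 - 47613)*(p(-61) + u(-151, 8*(-2))) = (13370 - 47613)*(0 + (-11/21 - 20/21*(-151))) = -34243*(0 + (-11/21 + 3020/21)) = -34243*(0 + 1003/7) = -34243*1003/7 = -34345729/7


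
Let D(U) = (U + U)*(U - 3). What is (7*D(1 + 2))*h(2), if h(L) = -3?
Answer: 0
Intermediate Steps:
D(U) = 2*U*(-3 + U) (D(U) = (2*U)*(-3 + U) = 2*U*(-3 + U))
(7*D(1 + 2))*h(2) = (7*(2*(1 + 2)*(-3 + (1 + 2))))*(-3) = (7*(2*3*(-3 + 3)))*(-3) = (7*(2*3*0))*(-3) = (7*0)*(-3) = 0*(-3) = 0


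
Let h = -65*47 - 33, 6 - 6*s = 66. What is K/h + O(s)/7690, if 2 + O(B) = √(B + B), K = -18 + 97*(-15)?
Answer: 5660597/11873360 + I*√5/3845 ≈ 0.47675 + 0.00058155*I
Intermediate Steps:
K = -1473 (K = -18 - 1455 = -1473)
s = -10 (s = 1 - ⅙*66 = 1 - 11 = -10)
O(B) = -2 + √2*√B (O(B) = -2 + √(B + B) = -2 + √(2*B) = -2 + √2*√B)
h = -3088 (h = -3055 - 33 = -3088)
K/h + O(s)/7690 = -1473/(-3088) + (-2 + √2*√(-10))/7690 = -1473*(-1/3088) + (-2 + √2*(I*√10))*(1/7690) = 1473/3088 + (-2 + 2*I*√5)*(1/7690) = 1473/3088 + (-1/3845 + I*√5/3845) = 5660597/11873360 + I*√5/3845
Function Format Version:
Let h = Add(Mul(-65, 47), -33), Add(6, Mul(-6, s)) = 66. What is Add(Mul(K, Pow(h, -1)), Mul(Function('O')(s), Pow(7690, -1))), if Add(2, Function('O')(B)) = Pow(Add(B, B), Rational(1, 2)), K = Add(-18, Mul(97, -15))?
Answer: Add(Rational(5660597, 11873360), Mul(Rational(1, 3845), I, Pow(5, Rational(1, 2)))) ≈ Add(0.47675, Mul(0.00058155, I))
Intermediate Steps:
K = -1473 (K = Add(-18, -1455) = -1473)
s = -10 (s = Add(1, Mul(Rational(-1, 6), 66)) = Add(1, -11) = -10)
Function('O')(B) = Add(-2, Mul(Pow(2, Rational(1, 2)), Pow(B, Rational(1, 2)))) (Function('O')(B) = Add(-2, Pow(Add(B, B), Rational(1, 2))) = Add(-2, Pow(Mul(2, B), Rational(1, 2))) = Add(-2, Mul(Pow(2, Rational(1, 2)), Pow(B, Rational(1, 2)))))
h = -3088 (h = Add(-3055, -33) = -3088)
Add(Mul(K, Pow(h, -1)), Mul(Function('O')(s), Pow(7690, -1))) = Add(Mul(-1473, Pow(-3088, -1)), Mul(Add(-2, Mul(Pow(2, Rational(1, 2)), Pow(-10, Rational(1, 2)))), Pow(7690, -1))) = Add(Mul(-1473, Rational(-1, 3088)), Mul(Add(-2, Mul(Pow(2, Rational(1, 2)), Mul(I, Pow(10, Rational(1, 2))))), Rational(1, 7690))) = Add(Rational(1473, 3088), Mul(Add(-2, Mul(2, I, Pow(5, Rational(1, 2)))), Rational(1, 7690))) = Add(Rational(1473, 3088), Add(Rational(-1, 3845), Mul(Rational(1, 3845), I, Pow(5, Rational(1, 2))))) = Add(Rational(5660597, 11873360), Mul(Rational(1, 3845), I, Pow(5, Rational(1, 2))))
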